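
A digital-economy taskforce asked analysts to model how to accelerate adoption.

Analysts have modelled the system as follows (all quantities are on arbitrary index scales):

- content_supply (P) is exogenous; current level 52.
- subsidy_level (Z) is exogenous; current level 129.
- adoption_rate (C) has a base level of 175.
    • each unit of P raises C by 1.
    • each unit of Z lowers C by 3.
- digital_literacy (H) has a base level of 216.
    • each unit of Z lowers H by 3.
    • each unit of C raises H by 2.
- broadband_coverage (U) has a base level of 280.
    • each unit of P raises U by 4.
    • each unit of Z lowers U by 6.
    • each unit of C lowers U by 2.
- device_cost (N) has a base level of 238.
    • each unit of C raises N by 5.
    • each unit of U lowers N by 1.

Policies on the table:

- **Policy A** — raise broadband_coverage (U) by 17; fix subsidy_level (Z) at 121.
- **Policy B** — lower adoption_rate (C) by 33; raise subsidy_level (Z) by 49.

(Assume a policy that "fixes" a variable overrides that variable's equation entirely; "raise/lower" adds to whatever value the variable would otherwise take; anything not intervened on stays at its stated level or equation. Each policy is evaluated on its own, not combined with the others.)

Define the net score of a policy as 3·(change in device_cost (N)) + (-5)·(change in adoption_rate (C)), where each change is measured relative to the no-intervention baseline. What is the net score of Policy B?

-1998

Baseline:
  P = 52
  Z = 129
  C = 175 + 52 − 3·129 = -160
  U = 280 + 4·52 − 6·129 − 2·(-160) = 34
  N = 238 + 5·(-160) − 34 = -596
Policy B (C − 33, Z + 49):
  P = 52
  Z = 129 + 49 = 178
  C = 175 + 52 − 3·178 (−33 from intervention) = -340
  U = 280 + 4·52 − 6·178 − 2·(-340) = 100
  N = 238 + 5·(-340) − 100 = -1562
ΔN = -1562 − (-596) = -966; ΔC = -340 − (-160) = -180
Score = 3·(-966) + (-5)·(-180) = -1998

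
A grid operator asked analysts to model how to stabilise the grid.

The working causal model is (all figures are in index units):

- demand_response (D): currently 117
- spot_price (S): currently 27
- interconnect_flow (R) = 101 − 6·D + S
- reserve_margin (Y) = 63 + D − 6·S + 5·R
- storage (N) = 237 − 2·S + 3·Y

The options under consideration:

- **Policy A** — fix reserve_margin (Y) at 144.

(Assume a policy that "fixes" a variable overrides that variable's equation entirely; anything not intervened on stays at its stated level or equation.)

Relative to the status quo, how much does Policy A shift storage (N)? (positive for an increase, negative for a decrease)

Baseline:
  D = 117
  S = 27
  R = 101 − 6·117 + 27 = -574
  Y = 63 + 117 − 6·27 + 5·(-574) = -2852
  N = 237 − 2·27 + 3·(-2852) = -8373
Policy A (Y := 144):
  D = 117
  S = 27
  R = 101 − 6·117 + 27 = -574
  Y = 144
  N = 237 − 2·27 + 3·144 = 615
Change in N: 615 − (-8373) = 8988

8988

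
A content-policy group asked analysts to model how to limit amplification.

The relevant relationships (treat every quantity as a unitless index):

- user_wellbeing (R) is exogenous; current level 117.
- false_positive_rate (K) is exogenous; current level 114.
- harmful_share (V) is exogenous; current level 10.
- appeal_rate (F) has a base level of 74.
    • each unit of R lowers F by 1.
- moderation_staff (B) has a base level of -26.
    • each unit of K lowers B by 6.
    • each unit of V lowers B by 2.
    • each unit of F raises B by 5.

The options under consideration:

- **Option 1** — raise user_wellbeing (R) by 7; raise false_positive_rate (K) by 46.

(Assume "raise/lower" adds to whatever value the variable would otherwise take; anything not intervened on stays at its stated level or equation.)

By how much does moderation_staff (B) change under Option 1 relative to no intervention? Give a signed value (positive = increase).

-311

Baseline:
  R = 117
  K = 114
  V = 10
  F = 74 − 117 = -43
  B = -26 − 6·114 − 2·10 + 5·(-43) = -945
Option 1 (R + 7, K + 46):
  R = 117 + 7 = 124
  K = 114 + 46 = 160
  V = 10
  F = 74 − 124 = -50
  B = -26 − 6·160 − 2·10 + 5·(-50) = -1256
Change in B: -1256 − (-945) = -311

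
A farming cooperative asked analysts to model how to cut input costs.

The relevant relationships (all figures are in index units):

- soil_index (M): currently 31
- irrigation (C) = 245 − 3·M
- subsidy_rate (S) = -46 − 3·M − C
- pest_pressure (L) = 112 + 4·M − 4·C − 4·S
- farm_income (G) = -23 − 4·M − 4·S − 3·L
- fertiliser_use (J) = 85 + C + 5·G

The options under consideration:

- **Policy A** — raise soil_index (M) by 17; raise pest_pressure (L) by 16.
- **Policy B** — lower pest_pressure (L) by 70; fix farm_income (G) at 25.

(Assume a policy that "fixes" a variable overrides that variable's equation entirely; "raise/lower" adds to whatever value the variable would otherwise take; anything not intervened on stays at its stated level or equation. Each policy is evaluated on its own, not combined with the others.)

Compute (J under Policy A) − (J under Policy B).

-11631

Policy A (M + 17, L + 16):
  M = 31 + 17 = 48
  C = 245 − 3·48 = 101
  S = -46 − 3·48 − 101 = -291
  L = 112 + 4·48 − 4·101 − 4·(-291) (+16 from intervention) = 1080
  G = -23 − 4·48 − 4·(-291) − 3·1080 = -2291
  J = 85 + 101 + 5·(-2291) = -11269
Policy B (L − 70, G := 25):
  M = 31
  C = 245 − 3·31 = 152
  S = -46 − 3·31 − 152 = -291
  L = 112 + 4·31 − 4·152 − 4·(-291) (−70 from intervention) = 722
  G = 25
  J = 85 + 152 + 5·25 = 362
J: -11269 − 362 = -11631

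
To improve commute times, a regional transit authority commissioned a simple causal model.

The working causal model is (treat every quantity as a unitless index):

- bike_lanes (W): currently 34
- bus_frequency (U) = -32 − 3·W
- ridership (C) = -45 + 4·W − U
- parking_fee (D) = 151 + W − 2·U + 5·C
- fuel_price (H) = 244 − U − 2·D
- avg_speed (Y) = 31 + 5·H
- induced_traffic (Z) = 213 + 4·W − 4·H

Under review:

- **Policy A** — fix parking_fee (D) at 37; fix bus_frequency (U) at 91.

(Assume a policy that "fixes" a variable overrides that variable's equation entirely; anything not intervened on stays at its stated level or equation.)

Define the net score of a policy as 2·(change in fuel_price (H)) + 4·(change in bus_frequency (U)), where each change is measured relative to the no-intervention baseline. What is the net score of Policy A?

6614

Baseline:
  W = 34
  U = -32 − 3·34 = -134
  C = -45 + 4·34 − (-134) = 225
  D = 151 + 34 − 2·(-134) + 5·225 = 1578
  H = 244 − (-134) − 2·1578 = -2778
Policy A (D := 37, U := 91):
  W = 34
  U = 91
  C = -45 + 4·34 − 91 = 0
  D = 37
  H = 244 − 91 − 2·37 = 79
ΔH = 79 − (-2778) = 2857; ΔU = 91 − (-134) = 225
Score = 2·2857 + 4·225 = 6614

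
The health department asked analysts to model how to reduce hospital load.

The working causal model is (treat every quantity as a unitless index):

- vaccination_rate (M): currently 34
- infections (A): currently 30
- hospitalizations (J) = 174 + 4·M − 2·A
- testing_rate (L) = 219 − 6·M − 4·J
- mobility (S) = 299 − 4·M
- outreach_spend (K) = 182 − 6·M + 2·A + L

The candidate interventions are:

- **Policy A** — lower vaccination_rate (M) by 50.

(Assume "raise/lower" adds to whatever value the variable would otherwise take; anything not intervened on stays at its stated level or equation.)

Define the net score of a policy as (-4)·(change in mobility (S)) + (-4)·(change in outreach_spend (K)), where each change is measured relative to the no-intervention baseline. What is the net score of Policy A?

Baseline:
  M = 34
  A = 30
  J = 174 + 4·34 − 2·30 = 250
  L = 219 − 6·34 − 4·250 = -985
  S = 299 − 4·34 = 163
  K = 182 − 6·34 + 2·30 + (-985) = -947
Policy A (M − 50):
  M = 34 − 50 = -16
  A = 30
  J = 174 + 4·(-16) − 2·30 = 50
  L = 219 − 6·(-16) − 4·50 = 115
  S = 299 − 4·(-16) = 363
  K = 182 − 6·(-16) + 2·30 + 115 = 453
ΔS = 363 − 163 = 200; ΔK = 453 − (-947) = 1400
Score = (-4)·200 + (-4)·1400 = -6400

-6400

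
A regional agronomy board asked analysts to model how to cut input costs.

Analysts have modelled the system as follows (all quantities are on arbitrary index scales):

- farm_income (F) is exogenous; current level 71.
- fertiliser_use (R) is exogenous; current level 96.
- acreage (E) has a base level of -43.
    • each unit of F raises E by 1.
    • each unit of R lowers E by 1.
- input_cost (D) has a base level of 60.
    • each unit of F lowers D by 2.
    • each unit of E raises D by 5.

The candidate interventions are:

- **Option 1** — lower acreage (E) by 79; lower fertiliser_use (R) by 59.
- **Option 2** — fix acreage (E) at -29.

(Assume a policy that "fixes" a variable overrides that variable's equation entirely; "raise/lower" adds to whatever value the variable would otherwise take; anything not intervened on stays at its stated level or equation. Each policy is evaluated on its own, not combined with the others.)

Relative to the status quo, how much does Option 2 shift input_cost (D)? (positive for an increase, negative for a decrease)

Baseline:
  F = 71
  R = 96
  E = -43 + 71 − 96 = -68
  D = 60 − 2·71 + 5·(-68) = -422
Option 2 (E := -29):
  F = 71
  R = 96
  E = -29
  D = 60 − 2·71 + 5·(-29) = -227
Change in D: -227 − (-422) = 195

195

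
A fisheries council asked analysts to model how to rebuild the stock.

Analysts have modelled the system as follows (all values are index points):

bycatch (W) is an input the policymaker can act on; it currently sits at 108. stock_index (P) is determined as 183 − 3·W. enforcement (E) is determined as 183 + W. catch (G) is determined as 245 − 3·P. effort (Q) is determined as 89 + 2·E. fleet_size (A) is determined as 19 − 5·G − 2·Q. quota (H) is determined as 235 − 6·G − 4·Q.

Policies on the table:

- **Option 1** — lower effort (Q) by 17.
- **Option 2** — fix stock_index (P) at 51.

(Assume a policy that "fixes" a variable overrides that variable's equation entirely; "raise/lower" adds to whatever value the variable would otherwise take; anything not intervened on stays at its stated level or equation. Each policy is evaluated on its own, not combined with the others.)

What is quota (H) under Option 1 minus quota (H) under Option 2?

-3388

Option 1 (Q − 17):
  W = 108
  P = 183 − 3·108 = -141
  E = 183 + 108 = 291
  G = 245 − 3·(-141) = 668
  Q = 89 + 2·291 (−17 from intervention) = 654
  H = 235 − 6·668 − 4·654 = -6389
Option 2 (P := 51):
  W = 108
  P = 51
  E = 183 + 108 = 291
  G = 245 − 3·51 = 92
  Q = 89 + 2·291 = 671
  H = 235 − 6·92 − 4·671 = -3001
H: -6389 − (-3001) = -3388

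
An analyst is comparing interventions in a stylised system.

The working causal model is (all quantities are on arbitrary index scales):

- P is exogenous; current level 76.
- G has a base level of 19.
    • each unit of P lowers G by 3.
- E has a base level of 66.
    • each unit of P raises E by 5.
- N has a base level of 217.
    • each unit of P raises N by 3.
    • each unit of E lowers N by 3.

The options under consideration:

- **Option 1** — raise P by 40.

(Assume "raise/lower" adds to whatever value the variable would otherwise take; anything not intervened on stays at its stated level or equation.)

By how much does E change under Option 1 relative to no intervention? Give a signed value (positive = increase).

200

Baseline:
  P = 76
  E = 66 + 5·76 = 446
Option 1 (P + 40):
  P = 76 + 40 = 116
  E = 66 + 5·116 = 646
Change in E: 646 − 446 = 200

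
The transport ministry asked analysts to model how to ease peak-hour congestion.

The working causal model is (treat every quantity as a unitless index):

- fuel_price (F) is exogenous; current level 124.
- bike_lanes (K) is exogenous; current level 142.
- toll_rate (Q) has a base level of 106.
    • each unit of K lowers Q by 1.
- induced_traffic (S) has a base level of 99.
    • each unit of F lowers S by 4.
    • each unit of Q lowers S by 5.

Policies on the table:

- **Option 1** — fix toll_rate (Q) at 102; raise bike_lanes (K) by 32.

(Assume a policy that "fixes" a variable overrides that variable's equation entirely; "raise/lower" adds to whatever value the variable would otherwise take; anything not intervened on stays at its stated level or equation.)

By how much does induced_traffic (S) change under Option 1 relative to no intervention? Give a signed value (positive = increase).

Baseline:
  F = 124
  K = 142
  Q = 106 − 142 = -36
  S = 99 − 4·124 − 5·(-36) = -217
Option 1 (Q := 102, K + 32):
  F = 124
  K = 142 + 32 = 174
  Q = 102
  S = 99 − 4·124 − 5·102 = -907
Change in S: -907 − (-217) = -690

-690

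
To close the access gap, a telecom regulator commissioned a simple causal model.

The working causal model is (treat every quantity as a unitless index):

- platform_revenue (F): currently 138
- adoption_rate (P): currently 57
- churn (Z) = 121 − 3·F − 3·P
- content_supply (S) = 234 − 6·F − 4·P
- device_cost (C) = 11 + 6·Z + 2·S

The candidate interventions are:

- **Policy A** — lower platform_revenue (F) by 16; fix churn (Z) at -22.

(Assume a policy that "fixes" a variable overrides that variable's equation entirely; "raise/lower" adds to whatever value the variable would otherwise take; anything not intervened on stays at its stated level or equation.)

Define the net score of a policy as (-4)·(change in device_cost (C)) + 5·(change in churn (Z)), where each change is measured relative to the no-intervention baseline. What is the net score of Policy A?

-9166

Baseline:
  F = 138
  P = 57
  Z = 121 − 3·138 − 3·57 = -464
  S = 234 − 6·138 − 4·57 = -822
  C = 11 + 6·(-464) + 2·(-822) = -4417
Policy A (F − 16, Z := -22):
  F = 138 − 16 = 122
  P = 57
  Z = -22
  S = 234 − 6·122 − 4·57 = -726
  C = 11 + 6·(-22) + 2·(-726) = -1573
ΔC = -1573 − (-4417) = 2844; ΔZ = -22 − (-464) = 442
Score = (-4)·2844 + 5·442 = -9166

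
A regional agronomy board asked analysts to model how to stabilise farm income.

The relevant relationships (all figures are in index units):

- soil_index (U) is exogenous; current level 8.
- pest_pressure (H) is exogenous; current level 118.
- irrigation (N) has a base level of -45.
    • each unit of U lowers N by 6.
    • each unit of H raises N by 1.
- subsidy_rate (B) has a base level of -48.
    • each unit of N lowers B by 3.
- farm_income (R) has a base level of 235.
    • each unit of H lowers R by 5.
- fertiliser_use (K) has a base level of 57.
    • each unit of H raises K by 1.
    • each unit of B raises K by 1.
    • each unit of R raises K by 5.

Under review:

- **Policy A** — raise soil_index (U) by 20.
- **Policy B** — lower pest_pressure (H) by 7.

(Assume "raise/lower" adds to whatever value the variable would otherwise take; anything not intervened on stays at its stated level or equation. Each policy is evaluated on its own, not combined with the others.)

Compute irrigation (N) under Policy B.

18

Policy B (H − 7):
  U = 8
  H = 118 − 7 = 111
  N = -45 − 6·8 + 111 = 18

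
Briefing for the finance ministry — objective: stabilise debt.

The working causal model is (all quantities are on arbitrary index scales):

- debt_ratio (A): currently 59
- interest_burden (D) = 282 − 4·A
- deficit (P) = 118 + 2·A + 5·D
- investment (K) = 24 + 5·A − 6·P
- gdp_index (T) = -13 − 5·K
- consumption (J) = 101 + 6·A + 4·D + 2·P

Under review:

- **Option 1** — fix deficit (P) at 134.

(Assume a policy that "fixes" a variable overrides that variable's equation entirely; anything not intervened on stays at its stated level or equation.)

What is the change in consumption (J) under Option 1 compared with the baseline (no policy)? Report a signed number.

Baseline:
  A = 59
  D = 282 − 4·59 = 46
  P = 118 + 2·59 + 5·46 = 466
  J = 101 + 6·59 + 4·46 + 2·466 = 1571
Option 1 (P := 134):
  A = 59
  D = 282 − 4·59 = 46
  P = 134
  J = 101 + 6·59 + 4·46 + 2·134 = 907
Change in J: 907 − 1571 = -664

-664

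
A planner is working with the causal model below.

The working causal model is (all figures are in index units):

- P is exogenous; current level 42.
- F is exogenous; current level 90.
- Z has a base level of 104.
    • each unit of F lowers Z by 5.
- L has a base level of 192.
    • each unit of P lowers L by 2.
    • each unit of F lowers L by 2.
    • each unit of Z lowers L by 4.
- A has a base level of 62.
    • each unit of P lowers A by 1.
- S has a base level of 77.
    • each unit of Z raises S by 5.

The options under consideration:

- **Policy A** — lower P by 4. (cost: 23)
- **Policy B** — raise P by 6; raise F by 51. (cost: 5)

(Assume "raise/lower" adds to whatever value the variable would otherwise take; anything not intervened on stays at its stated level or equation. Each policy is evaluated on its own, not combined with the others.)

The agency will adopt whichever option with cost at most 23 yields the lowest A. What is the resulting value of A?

14

Policy A (P − 4):
  P = 42 − 4 = 38
  A = 62 − 38 = 24
Policy B (P + 6, F + 51):
  P = 42 + 6 = 48
  A = 62 − 48 = 14
Comparing — Policy A: A=24, Policy B: A=14. Lowest is 14 (Policy B).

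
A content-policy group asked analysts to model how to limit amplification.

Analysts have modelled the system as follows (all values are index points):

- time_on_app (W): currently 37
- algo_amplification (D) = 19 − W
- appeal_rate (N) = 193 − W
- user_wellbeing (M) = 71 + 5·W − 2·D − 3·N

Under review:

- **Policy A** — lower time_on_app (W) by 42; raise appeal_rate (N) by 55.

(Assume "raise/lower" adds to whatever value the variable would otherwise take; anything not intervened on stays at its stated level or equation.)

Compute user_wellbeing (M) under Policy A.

Policy A (W − 42, N + 55):
  W = 37 − 42 = -5
  D = 19 − (-5) = 24
  N = 193 − (-5) (+55 from intervention) = 253
  M = 71 + 5·(-5) − 2·24 − 3·253 = -761

-761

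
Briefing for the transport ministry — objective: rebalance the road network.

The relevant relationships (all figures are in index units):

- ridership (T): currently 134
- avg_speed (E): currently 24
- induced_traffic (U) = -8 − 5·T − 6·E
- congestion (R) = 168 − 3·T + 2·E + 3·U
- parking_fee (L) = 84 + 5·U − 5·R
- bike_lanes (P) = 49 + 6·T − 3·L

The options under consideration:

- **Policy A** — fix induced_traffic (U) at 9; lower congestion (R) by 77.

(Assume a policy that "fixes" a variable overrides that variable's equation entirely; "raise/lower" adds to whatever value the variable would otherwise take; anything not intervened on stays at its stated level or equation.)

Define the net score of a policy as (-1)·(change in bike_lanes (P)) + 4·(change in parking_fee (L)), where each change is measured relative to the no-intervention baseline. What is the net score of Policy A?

Baseline:
  T = 134
  E = 24
  U = -8 − 5·134 − 6·24 = -822
  R = 168 − 3·134 + 2·24 + 3·(-822) = -2652
  L = 84 + 5·(-822) − 5·(-2652) = 9234
  P = 49 + 6·134 − 3·9234 = -26849
Policy A (U := 9, R − 77):
  T = 134
  E = 24
  U = 9
  R = 168 − 3·134 + 2·24 + 3·9 (−77 from intervention) = -236
  L = 84 + 5·9 − 5·(-236) = 1309
  P = 49 + 6·134 − 3·1309 = -3074
ΔP = -3074 − (-26849) = 23775; ΔL = 1309 − 9234 = -7925
Score = (-1)·23775 + 4·(-7925) = -55475

-55475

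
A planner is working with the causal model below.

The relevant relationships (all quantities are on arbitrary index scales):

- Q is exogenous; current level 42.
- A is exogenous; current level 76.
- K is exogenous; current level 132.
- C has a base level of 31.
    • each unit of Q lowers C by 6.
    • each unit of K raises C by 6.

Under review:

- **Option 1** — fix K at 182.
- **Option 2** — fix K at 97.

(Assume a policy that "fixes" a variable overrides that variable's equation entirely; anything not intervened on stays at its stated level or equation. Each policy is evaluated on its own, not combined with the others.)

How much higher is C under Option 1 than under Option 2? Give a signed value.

510

Option 1 (K := 182):
  Q = 42
  K = 182
  C = 31 − 6·42 + 6·182 = 871
Option 2 (K := 97):
  Q = 42
  K = 97
  C = 31 − 6·42 + 6·97 = 361
C: 871 − 361 = 510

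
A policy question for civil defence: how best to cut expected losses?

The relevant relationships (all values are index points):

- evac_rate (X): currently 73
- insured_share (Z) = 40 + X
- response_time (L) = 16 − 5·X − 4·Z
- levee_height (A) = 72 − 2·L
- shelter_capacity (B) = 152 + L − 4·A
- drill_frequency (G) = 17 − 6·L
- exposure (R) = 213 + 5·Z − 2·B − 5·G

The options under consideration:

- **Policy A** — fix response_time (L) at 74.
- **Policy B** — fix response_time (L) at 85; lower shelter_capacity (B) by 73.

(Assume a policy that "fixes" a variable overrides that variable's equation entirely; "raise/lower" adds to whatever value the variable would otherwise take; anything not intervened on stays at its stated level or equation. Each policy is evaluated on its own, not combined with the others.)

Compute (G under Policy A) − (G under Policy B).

66

Policy A (L := 74):
  X = 73
  Z = 40 + 73 = 113
  L = 74
  G = 17 − 6·74 = -427
Policy B (L := 85, B − 73):
  X = 73
  Z = 40 + 73 = 113
  L = 85
  G = 17 − 6·85 = -493
G: -427 − (-493) = 66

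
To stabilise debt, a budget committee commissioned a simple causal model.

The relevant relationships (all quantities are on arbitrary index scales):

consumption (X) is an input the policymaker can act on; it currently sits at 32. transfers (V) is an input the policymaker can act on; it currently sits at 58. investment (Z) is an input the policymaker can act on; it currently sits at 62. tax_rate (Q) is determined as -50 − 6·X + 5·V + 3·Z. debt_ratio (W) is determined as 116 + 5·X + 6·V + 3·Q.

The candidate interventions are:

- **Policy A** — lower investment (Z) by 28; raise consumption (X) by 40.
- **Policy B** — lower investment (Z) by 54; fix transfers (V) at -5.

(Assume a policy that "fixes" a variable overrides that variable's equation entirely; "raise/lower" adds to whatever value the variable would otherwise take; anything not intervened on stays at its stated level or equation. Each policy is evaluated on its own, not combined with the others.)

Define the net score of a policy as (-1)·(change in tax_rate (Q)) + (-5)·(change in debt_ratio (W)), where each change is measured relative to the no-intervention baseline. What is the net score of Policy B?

9522

Baseline:
  X = 32
  V = 58
  Z = 62
  Q = -50 − 6·32 + 5·58 + 3·62 = 234
  W = 116 + 5·32 + 6·58 + 3·234 = 1326
Policy B (Z − 54, V := -5):
  X = 32
  V = -5
  Z = 62 − 54 = 8
  Q = -50 − 6·32 + 5·(-5) + 3·8 = -243
  W = 116 + 5·32 + 6·(-5) + 3·(-243) = -483
ΔQ = -243 − 234 = -477; ΔW = -483 − 1326 = -1809
Score = (-1)·(-477) + (-5)·(-1809) = 9522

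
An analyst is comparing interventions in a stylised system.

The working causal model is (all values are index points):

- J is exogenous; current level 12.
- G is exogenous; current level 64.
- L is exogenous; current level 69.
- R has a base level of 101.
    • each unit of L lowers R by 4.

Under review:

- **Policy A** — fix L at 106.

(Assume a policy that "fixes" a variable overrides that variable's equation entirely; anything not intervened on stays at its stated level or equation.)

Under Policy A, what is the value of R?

-323

Policy A (L := 106):
  L = 106
  R = 101 − 4·106 = -323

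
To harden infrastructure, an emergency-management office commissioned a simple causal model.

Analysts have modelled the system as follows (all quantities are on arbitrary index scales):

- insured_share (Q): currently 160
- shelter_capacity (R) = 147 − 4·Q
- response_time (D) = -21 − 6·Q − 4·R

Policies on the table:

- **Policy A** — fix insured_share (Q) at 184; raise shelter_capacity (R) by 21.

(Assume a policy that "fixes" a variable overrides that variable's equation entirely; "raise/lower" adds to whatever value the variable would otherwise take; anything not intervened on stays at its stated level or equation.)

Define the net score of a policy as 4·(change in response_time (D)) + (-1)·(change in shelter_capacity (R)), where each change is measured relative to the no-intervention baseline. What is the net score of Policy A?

Baseline:
  Q = 160
  R = 147 − 4·160 = -493
  D = -21 − 6·160 − 4·(-493) = 991
Policy A (Q := 184, R + 21):
  Q = 184
  R = 147 − 4·184 (+21 from intervention) = -568
  D = -21 − 6·184 − 4·(-568) = 1147
ΔD = 1147 − 991 = 156; ΔR = -568 − (-493) = -75
Score = 4·156 + (-1)·(-75) = 699

699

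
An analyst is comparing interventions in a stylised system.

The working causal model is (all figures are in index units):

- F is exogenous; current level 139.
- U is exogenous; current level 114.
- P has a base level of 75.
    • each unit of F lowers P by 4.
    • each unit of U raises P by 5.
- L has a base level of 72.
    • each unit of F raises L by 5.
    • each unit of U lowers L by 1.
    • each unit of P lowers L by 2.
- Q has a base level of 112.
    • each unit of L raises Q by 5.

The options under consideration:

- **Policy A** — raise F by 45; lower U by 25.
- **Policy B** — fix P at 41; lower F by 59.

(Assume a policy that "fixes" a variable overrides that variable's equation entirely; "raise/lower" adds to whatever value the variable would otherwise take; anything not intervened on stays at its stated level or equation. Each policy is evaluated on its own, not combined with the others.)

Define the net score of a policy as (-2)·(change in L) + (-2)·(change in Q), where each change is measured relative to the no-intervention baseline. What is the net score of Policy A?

Baseline:
  F = 139
  U = 114
  P = 75 − 4·139 + 5·114 = 89
  L = 72 + 5·139 − 114 − 2·89 = 475
  Q = 112 + 5·475 = 2487
Policy A (F + 45, U − 25):
  F = 139 + 45 = 184
  U = 114 − 25 = 89
  P = 75 − 4·184 + 5·89 = -216
  L = 72 + 5·184 − 89 − 2·(-216) = 1335
  Q = 112 + 5·1335 = 6787
ΔL = 1335 − 475 = 860; ΔQ = 6787 − 2487 = 4300
Score = (-2)·860 + (-2)·4300 = -10320

-10320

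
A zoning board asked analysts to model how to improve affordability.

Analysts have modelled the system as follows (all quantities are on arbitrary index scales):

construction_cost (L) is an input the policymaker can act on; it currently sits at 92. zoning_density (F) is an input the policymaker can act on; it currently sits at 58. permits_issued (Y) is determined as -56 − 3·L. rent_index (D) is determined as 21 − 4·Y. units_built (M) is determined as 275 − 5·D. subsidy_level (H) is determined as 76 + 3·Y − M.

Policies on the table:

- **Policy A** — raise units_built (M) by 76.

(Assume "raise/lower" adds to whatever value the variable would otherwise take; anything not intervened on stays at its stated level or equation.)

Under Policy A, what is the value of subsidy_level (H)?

5474

Policy A (M + 76):
  L = 92
  Y = -56 − 3·92 = -332
  D = 21 − 4·(-332) = 1349
  M = 275 − 5·1349 (+76 from intervention) = -6394
  H = 76 + 3·(-332) − (-6394) = 5474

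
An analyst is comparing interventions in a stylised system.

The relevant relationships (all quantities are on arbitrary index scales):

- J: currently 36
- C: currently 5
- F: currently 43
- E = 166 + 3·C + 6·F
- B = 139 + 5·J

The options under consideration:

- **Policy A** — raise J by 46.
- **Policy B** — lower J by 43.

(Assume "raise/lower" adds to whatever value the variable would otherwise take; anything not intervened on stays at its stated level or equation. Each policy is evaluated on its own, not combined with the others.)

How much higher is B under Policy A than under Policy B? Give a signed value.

Policy A (J + 46):
  J = 36 + 46 = 82
  B = 139 + 5·82 = 549
Policy B (J − 43):
  J = 36 − 43 = -7
  B = 139 + 5·(-7) = 104
B: 549 − 104 = 445

445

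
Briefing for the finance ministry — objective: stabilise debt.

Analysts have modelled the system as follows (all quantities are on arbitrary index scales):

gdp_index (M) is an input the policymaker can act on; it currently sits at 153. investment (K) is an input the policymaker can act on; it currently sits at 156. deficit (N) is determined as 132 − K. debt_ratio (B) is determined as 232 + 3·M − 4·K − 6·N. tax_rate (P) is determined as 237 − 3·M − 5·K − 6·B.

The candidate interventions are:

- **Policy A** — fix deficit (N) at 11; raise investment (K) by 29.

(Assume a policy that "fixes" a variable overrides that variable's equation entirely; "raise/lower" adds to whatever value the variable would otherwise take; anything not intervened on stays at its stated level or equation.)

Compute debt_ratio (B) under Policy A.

-115

Policy A (N := 11, K + 29):
  M = 153
  K = 156 + 29 = 185
  N = 11
  B = 232 + 3·153 − 4·185 − 6·11 = -115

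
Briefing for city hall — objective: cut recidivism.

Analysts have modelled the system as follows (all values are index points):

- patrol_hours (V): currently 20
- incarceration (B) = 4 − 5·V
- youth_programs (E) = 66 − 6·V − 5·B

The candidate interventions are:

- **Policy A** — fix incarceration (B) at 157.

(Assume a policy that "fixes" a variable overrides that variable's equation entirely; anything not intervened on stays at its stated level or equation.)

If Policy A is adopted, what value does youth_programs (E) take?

-839

Policy A (B := 157):
  V = 20
  B = 157
  E = 66 − 6·20 − 5·157 = -839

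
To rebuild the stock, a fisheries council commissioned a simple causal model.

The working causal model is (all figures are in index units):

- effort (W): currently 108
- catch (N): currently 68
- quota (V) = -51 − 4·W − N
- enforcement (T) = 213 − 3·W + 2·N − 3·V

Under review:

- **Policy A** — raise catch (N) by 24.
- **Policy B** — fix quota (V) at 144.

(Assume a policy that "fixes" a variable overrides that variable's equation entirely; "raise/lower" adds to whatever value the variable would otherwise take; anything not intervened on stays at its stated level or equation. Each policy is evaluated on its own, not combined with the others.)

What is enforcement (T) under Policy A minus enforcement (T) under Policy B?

Policy A (N + 24):
  W = 108
  N = 68 + 24 = 92
  V = -51 − 4·108 − 92 = -575
  T = 213 − 3·108 + 2·92 − 3·(-575) = 1798
Policy B (V := 144):
  W = 108
  N = 68
  V = 144
  T = 213 − 3·108 + 2·68 − 3·144 = -407
T: 1798 − (-407) = 2205

2205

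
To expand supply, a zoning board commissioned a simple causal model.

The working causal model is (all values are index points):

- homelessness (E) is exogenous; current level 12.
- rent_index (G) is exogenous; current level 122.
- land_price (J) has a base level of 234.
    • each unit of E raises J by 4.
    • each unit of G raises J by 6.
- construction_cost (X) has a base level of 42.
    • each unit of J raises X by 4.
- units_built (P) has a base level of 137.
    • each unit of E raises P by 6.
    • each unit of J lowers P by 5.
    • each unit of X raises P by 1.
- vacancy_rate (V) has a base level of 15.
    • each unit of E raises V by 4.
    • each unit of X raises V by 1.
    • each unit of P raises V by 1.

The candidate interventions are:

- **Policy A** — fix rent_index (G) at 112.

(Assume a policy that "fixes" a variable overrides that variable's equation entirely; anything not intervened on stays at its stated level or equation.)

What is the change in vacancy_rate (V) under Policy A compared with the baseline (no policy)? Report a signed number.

-180

Baseline:
  E = 12
  G = 122
  J = 234 + 4·12 + 6·122 = 1014
  X = 42 + 4·1014 = 4098
  P = 137 + 6·12 − 5·1014 + 4098 = -763
  V = 15 + 4·12 + 4098 + (-763) = 3398
Policy A (G := 112):
  E = 12
  G = 112
  J = 234 + 4·12 + 6·112 = 954
  X = 42 + 4·954 = 3858
  P = 137 + 6·12 − 5·954 + 3858 = -703
  V = 15 + 4·12 + 3858 + (-703) = 3218
Change in V: 3218 − 3398 = -180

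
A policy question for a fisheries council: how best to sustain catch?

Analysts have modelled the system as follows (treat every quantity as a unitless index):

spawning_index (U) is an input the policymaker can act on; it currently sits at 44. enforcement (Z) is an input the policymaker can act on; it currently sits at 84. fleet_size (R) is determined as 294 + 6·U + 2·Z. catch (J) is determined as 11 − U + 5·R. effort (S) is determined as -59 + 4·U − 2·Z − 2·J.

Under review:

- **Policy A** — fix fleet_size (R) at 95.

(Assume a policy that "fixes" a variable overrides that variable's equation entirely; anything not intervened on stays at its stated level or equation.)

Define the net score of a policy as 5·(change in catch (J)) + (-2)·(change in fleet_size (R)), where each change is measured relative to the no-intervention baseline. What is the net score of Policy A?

-14513

Baseline:
  U = 44
  Z = 84
  R = 294 + 6·44 + 2·84 = 726
  J = 11 − 44 + 5·726 = 3597
Policy A (R := 95):
  U = 44
  Z = 84
  R = 95
  J = 11 − 44 + 5·95 = 442
ΔJ = 442 − 3597 = -3155; ΔR = 95 − 726 = -631
Score = 5·(-3155) + (-2)·(-631) = -14513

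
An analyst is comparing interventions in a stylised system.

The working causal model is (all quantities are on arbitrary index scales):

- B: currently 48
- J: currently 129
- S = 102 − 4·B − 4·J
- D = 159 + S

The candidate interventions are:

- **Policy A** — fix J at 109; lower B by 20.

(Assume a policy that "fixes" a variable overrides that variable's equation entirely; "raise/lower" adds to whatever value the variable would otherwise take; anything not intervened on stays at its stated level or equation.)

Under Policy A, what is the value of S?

Policy A (J := 109, B − 20):
  B = 48 − 20 = 28
  J = 109
  S = 102 − 4·28 − 4·109 = -446

-446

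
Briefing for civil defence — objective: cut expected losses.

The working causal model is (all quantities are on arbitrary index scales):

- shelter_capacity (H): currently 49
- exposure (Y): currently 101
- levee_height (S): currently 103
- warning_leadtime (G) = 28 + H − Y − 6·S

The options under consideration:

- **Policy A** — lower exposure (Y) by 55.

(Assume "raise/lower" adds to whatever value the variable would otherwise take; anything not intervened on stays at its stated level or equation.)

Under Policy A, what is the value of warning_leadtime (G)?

Policy A (Y − 55):
  H = 49
  Y = 101 − 55 = 46
  S = 103
  G = 28 + 49 − 46 − 6·103 = -587

-587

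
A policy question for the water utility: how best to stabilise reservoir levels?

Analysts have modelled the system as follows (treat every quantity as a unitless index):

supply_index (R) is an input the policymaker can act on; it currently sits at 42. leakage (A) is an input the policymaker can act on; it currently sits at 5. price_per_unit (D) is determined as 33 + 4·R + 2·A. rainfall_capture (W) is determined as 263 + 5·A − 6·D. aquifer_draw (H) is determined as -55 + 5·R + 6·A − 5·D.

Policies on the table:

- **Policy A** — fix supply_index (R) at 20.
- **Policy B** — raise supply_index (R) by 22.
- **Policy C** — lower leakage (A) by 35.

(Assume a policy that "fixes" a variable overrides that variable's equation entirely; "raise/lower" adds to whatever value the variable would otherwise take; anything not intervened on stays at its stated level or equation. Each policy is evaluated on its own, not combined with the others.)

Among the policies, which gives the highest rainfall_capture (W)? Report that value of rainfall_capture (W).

Policy A (R := 20):
  R = 20
  A = 5
  D = 33 + 4·20 + 2·5 = 123
  W = 263 + 5·5 − 6·123 = -450
Policy B (R + 22):
  R = 42 + 22 = 64
  A = 5
  D = 33 + 4·64 + 2·5 = 299
  W = 263 + 5·5 − 6·299 = -1506
Policy C (A − 35):
  R = 42
  A = 5 − 35 = -30
  D = 33 + 4·42 + 2·(-30) = 141
  W = 263 + 5·(-30) − 6·141 = -733
Comparing — Policy A: W=-450, Policy B: W=-1506, Policy C: W=-733. Highest is -450 (Policy A).

-450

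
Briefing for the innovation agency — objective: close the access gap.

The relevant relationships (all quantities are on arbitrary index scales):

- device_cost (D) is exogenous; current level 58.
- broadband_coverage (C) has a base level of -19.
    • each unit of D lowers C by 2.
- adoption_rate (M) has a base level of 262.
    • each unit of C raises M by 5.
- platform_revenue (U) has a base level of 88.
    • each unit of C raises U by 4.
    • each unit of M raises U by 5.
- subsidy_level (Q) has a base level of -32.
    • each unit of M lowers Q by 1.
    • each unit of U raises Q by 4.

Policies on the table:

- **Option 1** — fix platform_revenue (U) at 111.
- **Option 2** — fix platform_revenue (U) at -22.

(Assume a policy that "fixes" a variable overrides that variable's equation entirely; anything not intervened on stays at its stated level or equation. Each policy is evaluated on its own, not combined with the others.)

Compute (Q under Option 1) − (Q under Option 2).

532

Option 1 (U := 111):
  D = 58
  C = -19 − 2·58 = -135
  M = 262 + 5·(-135) = -413
  U = 111
  Q = -32 − (-413) + 4·111 = 825
Option 2 (U := -22):
  D = 58
  C = -19 − 2·58 = -135
  M = 262 + 5·(-135) = -413
  U = -22
  Q = -32 − (-413) + 4·(-22) = 293
Q: 825 − 293 = 532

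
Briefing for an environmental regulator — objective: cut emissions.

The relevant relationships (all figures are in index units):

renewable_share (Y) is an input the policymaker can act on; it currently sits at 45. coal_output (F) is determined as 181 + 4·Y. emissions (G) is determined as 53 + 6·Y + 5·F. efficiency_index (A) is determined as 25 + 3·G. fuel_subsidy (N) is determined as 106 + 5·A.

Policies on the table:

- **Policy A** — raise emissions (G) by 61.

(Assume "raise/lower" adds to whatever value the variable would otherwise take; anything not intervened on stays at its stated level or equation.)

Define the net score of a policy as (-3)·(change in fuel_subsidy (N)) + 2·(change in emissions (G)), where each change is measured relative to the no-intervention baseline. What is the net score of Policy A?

Baseline:
  Y = 45
  F = 181 + 4·45 = 361
  G = 53 + 6·45 + 5·361 = 2128
  A = 25 + 3·2128 = 6409
  N = 106 + 5·6409 = 32151
Policy A (G + 61):
  Y = 45
  F = 181 + 4·45 = 361
  G = 53 + 6·45 + 5·361 (+61 from intervention) = 2189
  A = 25 + 3·2189 = 6592
  N = 106 + 5·6592 = 33066
ΔN = 33066 − 32151 = 915; ΔG = 2189 − 2128 = 61
Score = (-3)·915 + 2·61 = -2623

-2623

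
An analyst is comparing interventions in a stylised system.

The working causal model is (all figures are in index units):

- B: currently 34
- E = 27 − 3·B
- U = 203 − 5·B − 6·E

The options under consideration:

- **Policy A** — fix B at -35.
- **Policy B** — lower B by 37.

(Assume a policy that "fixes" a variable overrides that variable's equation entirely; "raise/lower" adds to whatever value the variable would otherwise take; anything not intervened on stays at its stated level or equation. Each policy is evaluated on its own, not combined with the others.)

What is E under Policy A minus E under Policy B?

Policy A (B := -35):
  B = -35
  E = 27 − 3·(-35) = 132
Policy B (B − 37):
  B = 34 − 37 = -3
  E = 27 − 3·(-3) = 36
E: 132 − 36 = 96

96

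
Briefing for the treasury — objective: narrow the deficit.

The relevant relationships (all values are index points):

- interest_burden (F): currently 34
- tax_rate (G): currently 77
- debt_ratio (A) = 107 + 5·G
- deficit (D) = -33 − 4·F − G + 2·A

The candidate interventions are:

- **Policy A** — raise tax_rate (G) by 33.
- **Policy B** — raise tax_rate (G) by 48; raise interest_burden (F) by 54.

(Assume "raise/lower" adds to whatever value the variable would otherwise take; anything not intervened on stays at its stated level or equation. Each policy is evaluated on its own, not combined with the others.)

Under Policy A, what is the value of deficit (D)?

1035

Policy A (G + 33):
  F = 34
  G = 77 + 33 = 110
  A = 107 + 5·110 = 657
  D = -33 − 4·34 − 110 + 2·657 = 1035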